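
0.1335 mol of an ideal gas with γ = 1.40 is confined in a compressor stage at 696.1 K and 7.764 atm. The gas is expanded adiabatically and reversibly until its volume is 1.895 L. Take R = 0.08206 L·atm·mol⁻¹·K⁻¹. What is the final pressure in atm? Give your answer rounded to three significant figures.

P₂ ≈ 3.09 atm

From PV = nRT: V₁ = nRT₁/P₁ = 0.9822 L.
Reversible adiabatic, γ = 1.40: T₂ = T₁·(V₁/V₂)^(γ−1) = 535.2 K; P₂ = P₁·(V₁/V₂)^γ = 3.094 atm.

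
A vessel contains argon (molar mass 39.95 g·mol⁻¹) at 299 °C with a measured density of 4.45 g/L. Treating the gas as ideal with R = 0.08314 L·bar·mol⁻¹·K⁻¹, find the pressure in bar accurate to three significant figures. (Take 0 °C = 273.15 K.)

P ≈ 5.30 bar

ρ = PM/(RT) ⇒ P = ρRT/M = (4.45 × 0.08314 × 572.1) / 39.95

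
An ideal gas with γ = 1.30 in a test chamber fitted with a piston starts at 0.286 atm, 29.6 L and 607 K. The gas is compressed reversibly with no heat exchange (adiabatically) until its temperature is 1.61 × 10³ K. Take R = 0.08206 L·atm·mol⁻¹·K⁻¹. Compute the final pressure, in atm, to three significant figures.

P₂ ≈ 19.6 atm

Reversible adiabatic, γ = 1.30: P₂ = P₁·(T₂/T₁)^(γ/(γ−1)) = 19.59 atm; V₂ = V₁·(T₁/T₂)^(1/(γ−1)) = 1.146 L.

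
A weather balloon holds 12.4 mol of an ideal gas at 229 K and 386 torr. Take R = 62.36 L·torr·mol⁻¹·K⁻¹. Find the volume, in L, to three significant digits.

V ≈ 459 L

PV = nRT ⇒ V = nRT/P = (12.4 × 62.36 × 229) / 386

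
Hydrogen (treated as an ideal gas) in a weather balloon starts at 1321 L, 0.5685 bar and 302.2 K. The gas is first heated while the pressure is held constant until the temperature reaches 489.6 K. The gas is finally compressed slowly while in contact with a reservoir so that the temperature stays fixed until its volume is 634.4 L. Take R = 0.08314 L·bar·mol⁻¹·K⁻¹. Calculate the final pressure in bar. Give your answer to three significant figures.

Isobaric, so V/T is constant: P₂ = P₁; V₂ = V₁·(T₂/T₁) = 2140 L.
T constant ⇒ Boyle's law P V = const: T₃ = T₂; P₃ = P₂·(V₂/V₃) = 1.918 bar.

P₃ ≈ 1.92 bar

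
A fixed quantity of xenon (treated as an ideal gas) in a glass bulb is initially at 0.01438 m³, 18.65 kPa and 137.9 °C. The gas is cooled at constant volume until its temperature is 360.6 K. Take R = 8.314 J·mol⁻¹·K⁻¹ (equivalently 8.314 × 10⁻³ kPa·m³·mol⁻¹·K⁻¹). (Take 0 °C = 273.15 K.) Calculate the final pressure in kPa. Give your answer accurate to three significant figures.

Convert: T₁ = 411.0 K.
Isochoric, so P/T is constant: V₂ = V₁; P₂ = P₁·(T₂/T₁) = 16.36 kPa.

P₂ ≈ 16.4 kPa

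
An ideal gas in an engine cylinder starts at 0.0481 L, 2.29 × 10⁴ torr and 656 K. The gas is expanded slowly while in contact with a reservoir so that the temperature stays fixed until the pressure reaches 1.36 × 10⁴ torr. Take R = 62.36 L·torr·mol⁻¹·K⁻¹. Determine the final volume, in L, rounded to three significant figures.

V₂ ≈ 0.0810 L

Isothermal, so P V is constant: T₂ = T₁; V₂ = V₁·(P₁/P₂) = 0.08099 L.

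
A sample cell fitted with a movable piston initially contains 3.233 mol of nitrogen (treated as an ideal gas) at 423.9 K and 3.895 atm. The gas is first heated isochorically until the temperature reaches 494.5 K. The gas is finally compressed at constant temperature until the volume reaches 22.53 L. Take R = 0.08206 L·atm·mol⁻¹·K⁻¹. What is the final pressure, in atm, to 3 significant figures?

P₃ ≈ 5.82 atm

From PV = nRT: V₁ = nRT₁/P₁ = 28.87 L.
Isochoric, so P/T is constant: V₂ = V₁; P₂ = P₁·(T₂/T₁) = 4.544 atm.
T constant ⇒ Boyle's law P V = const: T₃ = T₂; P₃ = P₂·(V₂/V₃) = 5.823 atm.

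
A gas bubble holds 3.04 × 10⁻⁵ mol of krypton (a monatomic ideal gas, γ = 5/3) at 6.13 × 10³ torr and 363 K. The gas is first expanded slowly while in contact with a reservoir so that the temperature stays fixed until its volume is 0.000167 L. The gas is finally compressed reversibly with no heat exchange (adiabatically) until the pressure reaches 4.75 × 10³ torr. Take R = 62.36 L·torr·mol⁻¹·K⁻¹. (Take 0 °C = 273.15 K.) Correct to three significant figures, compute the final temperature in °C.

T₃ ≈ 111 °C

From PV = nRT: V₁ = nRT₁/P₁ = 0.0001123 L.
T constant ⇒ Boyle's law P V = const: T₂ = T₁; P₂ = P₁·(V₁/V₂) = 4121 torr.
Reversible adiabatic, γ = 5/3: T₃ = T₂·(P₃/P₂)^((γ−1)/γ) = 384.2 K; V₃ = V₂·(P₂/P₃)^(1/γ) = 0.0001533 L.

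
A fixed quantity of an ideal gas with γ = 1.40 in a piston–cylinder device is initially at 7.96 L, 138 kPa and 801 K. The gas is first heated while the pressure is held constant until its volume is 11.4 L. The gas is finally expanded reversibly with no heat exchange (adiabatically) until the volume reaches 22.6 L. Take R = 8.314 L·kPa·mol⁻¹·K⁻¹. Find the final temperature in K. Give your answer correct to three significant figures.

Isobaric, so V/T is constant: P₂ = P₁; T₂ = T₁·(V₂/V₁) = 1147 K.
Adiabatic (γ = 1.40), T V^(γ−1) and P V^γ constant: T₃ = T₂·(V₂/V₃)^(γ−1) = 872.5 K; P₃ = P₂·(V₂/V₃)^γ = 52.94 kPa.

T₃ ≈ 872 K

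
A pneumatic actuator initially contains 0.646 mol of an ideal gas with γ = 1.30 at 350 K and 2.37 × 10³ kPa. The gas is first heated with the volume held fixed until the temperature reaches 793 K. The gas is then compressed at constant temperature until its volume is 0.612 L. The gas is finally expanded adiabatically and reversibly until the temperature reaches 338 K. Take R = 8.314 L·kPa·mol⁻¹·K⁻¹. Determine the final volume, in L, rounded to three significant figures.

From PV = nRT: V₁ = nRT₁/P₁ = 0.7932 L.
V constant ⇒ P ∝ T: V₂ = V₁; P₂ = P₁·(T₂/T₁) = 5370 kPa.
T constant ⇒ Boyle's law P V = const: T₃ = T₂; P₃ = P₂·(V₂/V₃) = 6959 kPa.
Reversible adiabatic, γ = 1.30: P₄ = P₃·(T₄/T₃)^(γ/(γ−1)) = 172.9 kPa; V₄ = V₃·(T₃/T₄)^(1/(γ−1)) = 10.50 L.

V₄ ≈ 10.5 L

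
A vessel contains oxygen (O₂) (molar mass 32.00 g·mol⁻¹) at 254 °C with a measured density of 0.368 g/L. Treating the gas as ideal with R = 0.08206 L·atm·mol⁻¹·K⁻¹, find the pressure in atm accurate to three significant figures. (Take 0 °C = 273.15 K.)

P ≈ 0.497 atm

ρ = PM/(RT) ⇒ P = ρRT/M = (0.368 × 0.08206 × 527.1) / 32.00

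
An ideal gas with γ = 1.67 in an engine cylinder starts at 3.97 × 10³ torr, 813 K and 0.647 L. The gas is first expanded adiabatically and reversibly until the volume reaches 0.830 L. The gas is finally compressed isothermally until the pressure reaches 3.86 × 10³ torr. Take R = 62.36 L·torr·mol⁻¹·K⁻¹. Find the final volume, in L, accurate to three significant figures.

Reversible adiabatic, γ = 1.67: T₂ = T₁·(V₁/V₂)^(γ−1) = 688.0 K; P₂ = P₁·(V₁/V₂)^γ = 2619 torr.
Isothermal, so P V is constant: T₃ = T₂; V₃ = V₂·(P₂/P₃) = 0.5632 L.

V₃ ≈ 0.563 L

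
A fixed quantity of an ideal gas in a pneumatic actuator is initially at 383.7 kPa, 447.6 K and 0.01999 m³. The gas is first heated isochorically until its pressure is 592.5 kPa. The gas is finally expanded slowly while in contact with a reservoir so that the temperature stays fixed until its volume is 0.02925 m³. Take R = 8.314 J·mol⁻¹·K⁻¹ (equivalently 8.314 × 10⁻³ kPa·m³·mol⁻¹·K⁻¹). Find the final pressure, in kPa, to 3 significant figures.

V constant ⇒ P ∝ T: V₂ = V₁; T₂ = T₁·(P₂/P₁) = 691.2 K.
Isothermal, so P V is constant: T₃ = T₂; P₃ = P₂·(V₂/V₃) = 404.9 kPa.

P₃ ≈ 405 kPa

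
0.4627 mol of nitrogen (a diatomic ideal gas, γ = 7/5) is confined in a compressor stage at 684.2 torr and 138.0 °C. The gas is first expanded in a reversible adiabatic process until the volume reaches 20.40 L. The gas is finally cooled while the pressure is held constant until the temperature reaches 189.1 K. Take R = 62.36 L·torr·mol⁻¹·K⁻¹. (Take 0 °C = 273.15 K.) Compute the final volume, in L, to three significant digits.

V₃ ≈ 10.0 L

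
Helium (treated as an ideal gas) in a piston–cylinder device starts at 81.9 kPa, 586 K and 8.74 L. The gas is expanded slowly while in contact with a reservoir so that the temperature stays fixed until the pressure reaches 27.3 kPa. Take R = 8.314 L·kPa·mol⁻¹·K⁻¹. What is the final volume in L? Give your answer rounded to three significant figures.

V₂ ≈ 26.2 L

T constant ⇒ Boyle's law P V = const: T₂ = T₁; V₂ = V₁·(P₁/P₂) = 26.22 L.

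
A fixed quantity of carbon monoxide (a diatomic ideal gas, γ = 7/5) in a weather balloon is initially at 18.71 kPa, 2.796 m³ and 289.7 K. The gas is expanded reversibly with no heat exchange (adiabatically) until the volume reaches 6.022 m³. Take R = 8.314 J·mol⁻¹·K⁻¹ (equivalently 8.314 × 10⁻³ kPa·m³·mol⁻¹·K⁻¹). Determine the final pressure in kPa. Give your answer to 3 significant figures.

P₂ ≈ 6.39 kPa

Adiabatic (γ = 7/5), T V^(γ−1) and P V^γ constant: T₂ = T₁·(V₁/V₂)^(γ−1) = 213.1 K; P₂ = P₁·(V₁/V₂)^γ = 6.391 kPa.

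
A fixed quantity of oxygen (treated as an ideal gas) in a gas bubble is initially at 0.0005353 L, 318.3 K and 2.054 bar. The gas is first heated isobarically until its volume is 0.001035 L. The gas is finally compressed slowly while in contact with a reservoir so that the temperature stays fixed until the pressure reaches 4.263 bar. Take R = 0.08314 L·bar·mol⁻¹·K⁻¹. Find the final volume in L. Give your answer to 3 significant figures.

P constant ⇒ V ∝ T: P₂ = P₁; T₂ = T₁·(V₂/V₁) = 615.4 K.
T constant ⇒ Boyle's law P V = const: T₃ = T₂; V₃ = V₂·(P₂/P₃) = 0.0004987 L.

V₃ ≈ 0.000499 L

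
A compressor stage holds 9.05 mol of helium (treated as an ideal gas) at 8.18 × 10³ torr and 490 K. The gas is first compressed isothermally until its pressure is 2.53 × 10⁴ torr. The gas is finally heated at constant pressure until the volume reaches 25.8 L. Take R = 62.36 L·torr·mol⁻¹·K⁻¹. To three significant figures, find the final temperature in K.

From PV = nRT: V₁ = nRT₁/P₁ = 33.81 L.
Isothermal, so P V is constant: T₂ = T₁; V₂ = V₁·(P₁/P₂) = 10.93 L.
Isobaric, so V/T is constant: P₃ = P₂; T₃ = T₂·(V₃/V₂) = 1157 K.

T₃ ≈ 1.16e+03 K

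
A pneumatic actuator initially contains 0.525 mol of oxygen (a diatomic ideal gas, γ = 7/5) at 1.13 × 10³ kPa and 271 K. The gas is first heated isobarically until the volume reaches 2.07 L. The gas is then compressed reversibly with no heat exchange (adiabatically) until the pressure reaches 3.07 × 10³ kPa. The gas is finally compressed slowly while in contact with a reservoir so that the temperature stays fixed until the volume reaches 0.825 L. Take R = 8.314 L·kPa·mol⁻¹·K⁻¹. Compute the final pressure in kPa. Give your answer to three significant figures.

From PV = nRT: V₁ = nRT₁/P₁ = 1.047 L.
P constant ⇒ V ∝ T: P₂ = P₁; T₂ = T₁·(V₂/V₁) = 535.9 K.
Adiabatic (γ = 7/5), T V^(γ−1) and P V^γ constant: T₃ = T₂·(P₃/P₂)^((γ−1)/γ) = 713.0 K; V₃ = V₂·(P₂/P₃)^(1/γ) = 1.014 L.
Isothermal, so P V is constant: T₄ = T₃; P₄ = P₃·(V₃/V₄) = 3772 kPa.

P₄ ≈ 3.77e+03 kPa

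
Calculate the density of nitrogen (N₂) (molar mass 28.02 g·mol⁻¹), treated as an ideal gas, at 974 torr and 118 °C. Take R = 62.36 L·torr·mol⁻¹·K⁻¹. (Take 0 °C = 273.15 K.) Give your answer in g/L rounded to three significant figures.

ρ = PM/(RT) = (974 × 28.02) / (62.36 × 391.1)

ρ ≈ 1.12 g/L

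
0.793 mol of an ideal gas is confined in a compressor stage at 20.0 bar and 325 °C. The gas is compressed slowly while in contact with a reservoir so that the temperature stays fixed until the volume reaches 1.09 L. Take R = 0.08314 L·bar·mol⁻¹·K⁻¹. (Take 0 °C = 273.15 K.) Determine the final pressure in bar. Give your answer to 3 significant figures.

Convert: T₁ = 598.1 K.
From PV = nRT: V₁ = nRT₁/P₁ = 1.972 L.
T constant ⇒ Boyle's law P V = const: T₂ = T₁; P₂ = P₁·(V₁/V₂) = 36.18 bar.

P₂ ≈ 36.2 bar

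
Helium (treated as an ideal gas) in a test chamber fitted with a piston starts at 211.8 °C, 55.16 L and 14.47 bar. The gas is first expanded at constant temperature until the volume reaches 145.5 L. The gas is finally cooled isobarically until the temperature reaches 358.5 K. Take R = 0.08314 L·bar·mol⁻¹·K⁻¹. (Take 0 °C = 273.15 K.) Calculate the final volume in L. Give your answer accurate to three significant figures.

Convert: T₁ = 484.9 K.
T constant ⇒ Boyle's law P V = const: T₂ = T₁; P₂ = P₁·(V₁/V₂) = 5.486 bar.
Isobaric, so V/T is constant: P₃ = P₂; V₃ = V₂·(T₃/T₂) = 107.6 L.

V₃ ≈ 108 L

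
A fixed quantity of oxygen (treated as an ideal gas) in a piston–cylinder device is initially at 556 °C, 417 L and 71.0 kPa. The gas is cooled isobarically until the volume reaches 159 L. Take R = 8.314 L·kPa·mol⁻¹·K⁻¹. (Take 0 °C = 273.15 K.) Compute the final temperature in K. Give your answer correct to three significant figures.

Convert: T₁ = 829.1 K.
P constant ⇒ V ∝ T: P₂ = P₁; T₂ = T₁·(V₂/V₁) = 316.2 K.

T₂ ≈ 316 K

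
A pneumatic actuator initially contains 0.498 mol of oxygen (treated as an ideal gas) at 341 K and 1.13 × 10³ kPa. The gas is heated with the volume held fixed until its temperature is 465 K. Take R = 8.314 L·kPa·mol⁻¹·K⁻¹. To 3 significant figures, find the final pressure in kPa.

P₂ ≈ 1.54e+03 kPa

From PV = nRT: V₁ = nRT₁/P₁ = 1.249 L.
Isochoric, so P/T is constant: V₂ = V₁; P₂ = P₁·(T₂/T₁) = 1541 kPa.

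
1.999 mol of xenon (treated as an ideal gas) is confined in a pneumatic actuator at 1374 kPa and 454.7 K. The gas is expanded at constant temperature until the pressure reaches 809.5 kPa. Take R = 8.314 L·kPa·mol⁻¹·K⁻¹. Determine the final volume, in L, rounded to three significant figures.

V₂ ≈ 9.34 L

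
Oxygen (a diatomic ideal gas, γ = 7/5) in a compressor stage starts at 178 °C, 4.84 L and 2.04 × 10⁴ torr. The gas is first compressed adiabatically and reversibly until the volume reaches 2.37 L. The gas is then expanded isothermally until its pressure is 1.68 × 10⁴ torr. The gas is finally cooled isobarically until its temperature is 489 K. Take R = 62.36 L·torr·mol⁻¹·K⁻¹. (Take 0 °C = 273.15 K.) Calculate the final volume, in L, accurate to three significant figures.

Convert: T₁ = 451.1 K.
Reversible adiabatic, γ = 7/5: T₂ = T₁·(V₁/V₂)^(γ−1) = 600.3 K; P₂ = P₁·(V₁/V₂)^γ = 5.543e+04 torr.
Isothermal, so P V is constant: T₃ = T₂; V₃ = V₂·(P₂/P₃) = 7.820 L.
P constant ⇒ V ∝ T: P₄ = P₃; V₄ = V₃·(T₄/T₃) = 6.370 L.

V₄ ≈ 6.37 L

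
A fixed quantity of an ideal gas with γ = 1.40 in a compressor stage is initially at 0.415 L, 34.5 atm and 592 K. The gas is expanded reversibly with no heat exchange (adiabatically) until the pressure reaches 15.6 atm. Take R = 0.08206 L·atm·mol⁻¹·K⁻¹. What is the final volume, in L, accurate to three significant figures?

V₂ ≈ 0.732 L

Reversible adiabatic, γ = 1.40: T₂ = T₁·(P₂/P₁)^((γ−1)/γ) = 471.9 K; V₂ = V₁·(P₁/P₂)^(1/γ) = 0.7316 L.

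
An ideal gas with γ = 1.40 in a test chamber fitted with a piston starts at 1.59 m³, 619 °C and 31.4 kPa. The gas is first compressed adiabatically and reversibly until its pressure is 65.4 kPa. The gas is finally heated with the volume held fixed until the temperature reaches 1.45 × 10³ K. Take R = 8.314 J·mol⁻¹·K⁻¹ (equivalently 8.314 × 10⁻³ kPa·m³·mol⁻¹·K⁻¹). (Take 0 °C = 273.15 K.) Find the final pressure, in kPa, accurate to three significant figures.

P₃ ≈ 86.2 kPa

Convert: T₁ = 892.1 K.
Adiabatic (γ = 1.40), T V^(γ−1) and P V^γ constant: T₂ = T₁·(P₂/P₁)^((γ−1)/γ) = 1100 K; V₂ = V₁·(P₁/P₂)^(1/γ) = 0.9414 m³.
V constant ⇒ P ∝ T: V₃ = V₂; P₃ = P₂·(T₃/T₂) = 86.19 kPa.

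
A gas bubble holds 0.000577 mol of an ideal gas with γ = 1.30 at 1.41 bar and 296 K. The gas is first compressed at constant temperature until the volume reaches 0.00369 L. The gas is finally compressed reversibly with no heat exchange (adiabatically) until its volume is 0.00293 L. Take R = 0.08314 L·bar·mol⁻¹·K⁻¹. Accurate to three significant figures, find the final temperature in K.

T₃ ≈ 317 K

From PV = nRT: V₁ = nRT₁/P₁ = 0.01007 L.
T constant ⇒ Boyle's law P V = const: T₂ = T₁; P₂ = P₁·(V₁/V₂) = 3.848 bar.
Adiabatic (γ = 1.30), T V^(γ−1) and P V^γ constant: T₃ = T₂·(V₂/V₃)^(γ−1) = 317.2 K; P₃ = P₂·(V₂/V₃)^γ = 5.193 bar.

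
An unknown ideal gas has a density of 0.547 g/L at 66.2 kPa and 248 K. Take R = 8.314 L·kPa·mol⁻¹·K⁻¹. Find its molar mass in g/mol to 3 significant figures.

ρ = PM/(RT) ⇒ M = ρRT/P = (0.547 × 8.314 × 248.0) / 66.2

M ≈ 17.0 g/mol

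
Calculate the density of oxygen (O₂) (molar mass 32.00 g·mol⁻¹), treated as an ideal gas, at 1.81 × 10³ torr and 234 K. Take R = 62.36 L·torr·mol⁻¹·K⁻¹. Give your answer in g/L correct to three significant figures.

ρ = PM/(RT) = (1.81e+03 × 32.00) / (62.36 × 234.0)

ρ ≈ 3.97 g/L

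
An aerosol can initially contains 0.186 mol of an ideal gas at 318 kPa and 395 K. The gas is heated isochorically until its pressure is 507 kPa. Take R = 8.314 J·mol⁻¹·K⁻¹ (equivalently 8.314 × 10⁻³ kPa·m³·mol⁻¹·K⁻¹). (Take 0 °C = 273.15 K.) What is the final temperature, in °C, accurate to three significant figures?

From PV = nRT: V₁ = nRT₁/P₁ = 0.001921 m³.
Isochoric, so P/T is constant: V₂ = V₁; T₂ = T₁·(P₂/P₁) = 629.8 K.

T₂ ≈ 357 °C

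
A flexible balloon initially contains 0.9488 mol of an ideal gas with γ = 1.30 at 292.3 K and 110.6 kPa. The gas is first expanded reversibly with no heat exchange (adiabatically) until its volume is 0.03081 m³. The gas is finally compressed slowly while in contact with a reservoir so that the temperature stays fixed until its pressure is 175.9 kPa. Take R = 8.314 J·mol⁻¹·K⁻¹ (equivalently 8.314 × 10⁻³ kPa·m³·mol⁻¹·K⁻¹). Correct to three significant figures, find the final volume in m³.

From PV = nRT: V₁ = nRT₁/P₁ = 0.02085 m³.
Reversible adiabatic, γ = 1.30: T₂ = T₁·(V₁/V₂)^(γ−1) = 260.0 K; P₂ = P₁·(V₁/V₂)^γ = 66.56 kPa.
Isothermal, so P V is constant: T₃ = T₂; V₃ = V₂·(P₂/P₃) = 0.01166 m³.

V₃ ≈ 0.0117 m³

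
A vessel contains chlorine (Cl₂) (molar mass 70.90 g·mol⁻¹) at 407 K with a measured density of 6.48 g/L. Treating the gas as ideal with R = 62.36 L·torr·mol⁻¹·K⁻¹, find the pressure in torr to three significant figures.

P ≈ 2.32e+03 torr

ρ = PM/(RT) ⇒ P = ρRT/M = (6.48 × 62.36 × 407.0) / 70.90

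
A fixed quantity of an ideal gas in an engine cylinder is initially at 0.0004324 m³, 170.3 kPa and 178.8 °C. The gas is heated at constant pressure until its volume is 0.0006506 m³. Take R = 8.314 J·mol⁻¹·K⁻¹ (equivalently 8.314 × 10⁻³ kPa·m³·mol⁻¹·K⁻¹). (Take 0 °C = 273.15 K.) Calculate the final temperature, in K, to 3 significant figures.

T₂ ≈ 680 K

Convert: T₁ = 451.9 K.
P constant ⇒ V ∝ T: P₂ = P₁; T₂ = T₁·(V₂/V₁) = 680.0 K.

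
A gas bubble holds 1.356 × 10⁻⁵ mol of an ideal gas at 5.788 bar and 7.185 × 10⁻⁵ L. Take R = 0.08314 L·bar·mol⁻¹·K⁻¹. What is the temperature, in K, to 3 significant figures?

PV = nRT ⇒ T = PV/(nR) = (5.788 × 7.185e-05) / (1.356e-05 × 0.08314)

T ≈ 369 K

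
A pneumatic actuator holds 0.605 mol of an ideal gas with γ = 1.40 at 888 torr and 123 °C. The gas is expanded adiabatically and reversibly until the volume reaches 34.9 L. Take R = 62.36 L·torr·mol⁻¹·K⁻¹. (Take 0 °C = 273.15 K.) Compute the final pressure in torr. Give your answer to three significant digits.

P₂ ≈ 320 torr

Convert: T₁ = 396.1 K.
From PV = nRT: V₁ = nRT₁/P₁ = 16.83 L.
Reversible adiabatic, γ = 1.40: T₂ = T₁·(V₁/V₂)^(γ−1) = 295.9 K; P₂ = P₁·(V₁/V₂)^γ = 319.9 torr.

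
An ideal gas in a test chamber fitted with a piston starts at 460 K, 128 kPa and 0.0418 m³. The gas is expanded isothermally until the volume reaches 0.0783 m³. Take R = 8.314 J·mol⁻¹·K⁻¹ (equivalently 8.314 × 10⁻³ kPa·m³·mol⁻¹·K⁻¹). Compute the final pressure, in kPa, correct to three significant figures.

P₂ ≈ 68.3 kPa

Isothermal, so P V is constant: T₂ = T₁; P₂ = P₁·(V₁/V₂) = 68.33 kPa.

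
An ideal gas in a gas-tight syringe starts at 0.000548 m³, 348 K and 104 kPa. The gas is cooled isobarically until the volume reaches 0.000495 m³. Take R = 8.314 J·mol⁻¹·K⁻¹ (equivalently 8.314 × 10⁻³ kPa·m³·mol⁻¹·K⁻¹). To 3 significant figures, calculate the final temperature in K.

T₂ ≈ 314 K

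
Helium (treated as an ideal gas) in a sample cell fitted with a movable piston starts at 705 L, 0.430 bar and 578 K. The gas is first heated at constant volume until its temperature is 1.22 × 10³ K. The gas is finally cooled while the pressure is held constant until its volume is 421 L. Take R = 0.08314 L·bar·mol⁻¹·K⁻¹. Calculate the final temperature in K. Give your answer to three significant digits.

T₃ ≈ 729 K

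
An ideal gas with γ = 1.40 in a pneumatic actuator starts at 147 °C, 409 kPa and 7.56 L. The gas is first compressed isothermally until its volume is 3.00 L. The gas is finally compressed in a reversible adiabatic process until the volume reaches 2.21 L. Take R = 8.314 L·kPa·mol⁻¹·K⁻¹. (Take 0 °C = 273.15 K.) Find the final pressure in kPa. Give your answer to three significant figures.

P₃ ≈ 1.58e+03 kPa

Convert: T₁ = 420.1 K.
Isothermal, so P V is constant: T₂ = T₁; P₂ = P₁·(V₁/V₂) = 1031 kPa.
Reversible adiabatic, γ = 1.40: T₃ = T₂·(V₂/V₃)^(γ−1) = 474.8 K; P₃ = P₂·(V₂/V₃)^γ = 1581 kPa.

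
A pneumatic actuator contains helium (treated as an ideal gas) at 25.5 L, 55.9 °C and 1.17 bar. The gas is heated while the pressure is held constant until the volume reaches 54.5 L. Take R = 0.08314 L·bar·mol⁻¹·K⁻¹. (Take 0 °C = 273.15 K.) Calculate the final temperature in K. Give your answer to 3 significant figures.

Convert: T₁ = 329.0 K.
Isobaric, so V/T is constant: P₂ = P₁; T₂ = T₁·(V₂/V₁) = 703.3 K.

T₂ ≈ 703 K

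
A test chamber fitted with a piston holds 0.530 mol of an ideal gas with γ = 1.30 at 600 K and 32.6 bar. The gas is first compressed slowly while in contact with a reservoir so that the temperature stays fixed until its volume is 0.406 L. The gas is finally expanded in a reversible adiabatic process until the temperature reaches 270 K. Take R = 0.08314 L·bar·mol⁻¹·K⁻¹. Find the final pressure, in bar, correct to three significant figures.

P₃ ≈ 2.05 bar

From PV = nRT: V₁ = nRT₁/P₁ = 0.8110 L.
Isothermal, so P V is constant: T₂ = T₁; P₂ = P₁·(V₁/V₂) = 65.12 bar.
Adiabatic (γ = 1.30), T V^(γ−1) and P V^γ constant: P₃ = P₂·(T₃/T₂)^(γ/(γ−1)) = 2.046 bar; V₃ = V₂·(T₂/T₃)^(1/(γ−1)) = 5.814 L.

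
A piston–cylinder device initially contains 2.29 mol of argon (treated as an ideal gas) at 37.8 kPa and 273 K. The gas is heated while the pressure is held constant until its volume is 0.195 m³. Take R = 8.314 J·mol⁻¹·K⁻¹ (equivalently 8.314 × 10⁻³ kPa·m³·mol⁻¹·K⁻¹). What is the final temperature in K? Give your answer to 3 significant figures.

From PV = nRT: V₁ = nRT₁/P₁ = 0.1375 m³.
Isobaric, so V/T is constant: P₂ = P₁; T₂ = T₁·(V₂/V₁) = 387.2 K.

T₂ ≈ 387 K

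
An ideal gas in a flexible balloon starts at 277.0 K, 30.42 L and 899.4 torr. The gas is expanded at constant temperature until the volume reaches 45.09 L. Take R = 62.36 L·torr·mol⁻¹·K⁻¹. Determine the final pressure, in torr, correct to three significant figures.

P₂ ≈ 607 torr

Isothermal, so P V is constant: T₂ = T₁; P₂ = P₁·(V₁/V₂) = 606.8 torr.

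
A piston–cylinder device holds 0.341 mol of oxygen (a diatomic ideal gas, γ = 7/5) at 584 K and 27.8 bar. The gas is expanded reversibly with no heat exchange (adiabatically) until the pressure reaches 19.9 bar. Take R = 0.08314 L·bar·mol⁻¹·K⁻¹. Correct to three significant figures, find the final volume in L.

V₂ ≈ 0.756 L

From PV = nRT: V₁ = nRT₁/P₁ = 0.5956 L.
Adiabatic (γ = 7/5), T V^(γ−1) and P V^γ constant: T₂ = T₁·(P₂/P₁)^((γ−1)/γ) = 530.8 K; V₂ = V₁·(P₁/P₂)^(1/γ) = 0.7562 L.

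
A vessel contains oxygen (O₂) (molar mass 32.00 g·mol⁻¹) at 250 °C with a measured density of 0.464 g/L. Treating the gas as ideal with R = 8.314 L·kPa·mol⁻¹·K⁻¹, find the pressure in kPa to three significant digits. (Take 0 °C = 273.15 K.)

ρ = PM/(RT) ⇒ P = ρRT/M = (0.464 × 8.314 × 523.1) / 32.00

P ≈ 63.1 kPa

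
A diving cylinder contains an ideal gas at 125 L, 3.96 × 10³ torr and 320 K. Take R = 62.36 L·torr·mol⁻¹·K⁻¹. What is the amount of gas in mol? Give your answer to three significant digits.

PV = nRT ⇒ n = PV/(RT) = (3.96e+03 × 125) / (62.36 × 320)

n ≈ 24.8 mol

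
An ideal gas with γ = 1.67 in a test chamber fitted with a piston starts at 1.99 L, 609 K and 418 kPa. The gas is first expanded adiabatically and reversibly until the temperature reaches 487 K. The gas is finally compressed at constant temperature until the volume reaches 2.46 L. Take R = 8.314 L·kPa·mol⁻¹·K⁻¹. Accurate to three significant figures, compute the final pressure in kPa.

Reversible adiabatic, γ = 1.67: P₂ = P₁·(T₂/T₁)^(γ/(γ−1)) = 239.4 kPa; V₂ = V₁·(T₁/T₂)^(1/(γ−1)) = 2.778 L.
T constant ⇒ Boyle's law P V = const: T₃ = T₂; P₃ = P₂·(V₂/V₃) = 270.4 kPa.

P₃ ≈ 270 kPa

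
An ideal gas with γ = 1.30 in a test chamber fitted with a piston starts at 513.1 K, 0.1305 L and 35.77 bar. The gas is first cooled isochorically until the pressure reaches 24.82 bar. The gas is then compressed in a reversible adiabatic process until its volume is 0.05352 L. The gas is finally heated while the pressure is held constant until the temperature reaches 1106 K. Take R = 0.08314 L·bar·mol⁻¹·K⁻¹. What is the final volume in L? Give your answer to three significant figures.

Isochoric, so P/T is constant: V₂ = V₁; T₂ = T₁·(P₂/P₁) = 356.0 K.
Adiabatic (γ = 1.30), T V^(γ−1) and P V^γ constant: T₃ = T₂·(V₂/V₃)^(γ−1) = 465.2 K; P₃ = P₂·(V₂/V₃)^γ = 79.07 bar.
Isobaric, so V/T is constant: P₄ = P₃; V₄ = V₃·(T₄/T₃) = 0.1273 L.

V₄ ≈ 0.127 L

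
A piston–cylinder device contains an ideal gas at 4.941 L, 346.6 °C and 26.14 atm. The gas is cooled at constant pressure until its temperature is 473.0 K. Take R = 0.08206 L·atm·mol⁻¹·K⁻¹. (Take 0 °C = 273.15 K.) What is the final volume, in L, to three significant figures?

V₂ ≈ 3.77 L

Convert: T₁ = 619.8 K.
Isobaric, so V/T is constant: P₂ = P₁; V₂ = V₁·(T₂/T₁) = 3.771 L.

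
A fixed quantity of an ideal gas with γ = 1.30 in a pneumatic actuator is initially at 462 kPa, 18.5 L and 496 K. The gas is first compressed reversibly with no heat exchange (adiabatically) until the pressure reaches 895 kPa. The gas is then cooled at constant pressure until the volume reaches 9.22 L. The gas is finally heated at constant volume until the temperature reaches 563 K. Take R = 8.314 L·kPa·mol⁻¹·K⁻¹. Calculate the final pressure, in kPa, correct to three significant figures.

Reversible adiabatic, γ = 1.30: T₂ = T₁·(P₂/P₁)^((γ−1)/γ) = 577.8 K; V₂ = V₁·(P₁/P₂)^(1/γ) = 11.12 L.
P constant ⇒ V ∝ T: P₃ = P₂; T₃ = T₂·(V₃/V₂) = 478.9 K.
Isochoric, so P/T is constant: V₄ = V₃; P₄ = P₃·(T₄/T₃) = 1052 kPa.

P₄ ≈ 1.05e+03 kPa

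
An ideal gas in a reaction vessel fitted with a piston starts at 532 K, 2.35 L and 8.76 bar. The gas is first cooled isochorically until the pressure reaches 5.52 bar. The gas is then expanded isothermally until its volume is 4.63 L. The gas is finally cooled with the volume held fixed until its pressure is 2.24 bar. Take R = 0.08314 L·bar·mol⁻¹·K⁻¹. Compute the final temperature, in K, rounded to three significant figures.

Isochoric, so P/T is constant: V₂ = V₁; T₂ = T₁·(P₂/P₁) = 335.2 K.
T constant ⇒ Boyle's law P V = const: T₃ = T₂; P₃ = P₂·(V₂/V₃) = 2.802 bar.
V constant ⇒ P ∝ T: V₄ = V₃; T₄ = T₃·(P₄/P₃) = 268.0 K.

T₄ ≈ 268 K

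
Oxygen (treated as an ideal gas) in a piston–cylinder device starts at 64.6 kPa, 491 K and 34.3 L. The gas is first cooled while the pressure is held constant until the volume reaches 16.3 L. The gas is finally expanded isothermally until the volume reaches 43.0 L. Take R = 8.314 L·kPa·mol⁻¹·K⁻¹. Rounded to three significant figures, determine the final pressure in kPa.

P₃ ≈ 24.5 kPa

Isobaric, so V/T is constant: P₂ = P₁; T₂ = T₁·(V₂/V₁) = 233.3 K.
T constant ⇒ Boyle's law P V = const: T₃ = T₂; P₃ = P₂·(V₂/V₃) = 24.49 kPa.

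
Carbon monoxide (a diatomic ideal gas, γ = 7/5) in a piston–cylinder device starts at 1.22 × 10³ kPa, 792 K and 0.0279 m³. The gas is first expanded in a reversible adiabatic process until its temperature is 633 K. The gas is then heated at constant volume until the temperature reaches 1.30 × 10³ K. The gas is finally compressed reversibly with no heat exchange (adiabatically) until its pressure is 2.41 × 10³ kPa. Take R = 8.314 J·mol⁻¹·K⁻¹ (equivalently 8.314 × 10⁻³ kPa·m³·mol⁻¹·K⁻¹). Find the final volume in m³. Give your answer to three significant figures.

Reversible adiabatic, γ = 7/5: P₂ = P₁·(T₂/T₁)^(γ/(γ−1)) = 556.8 kPa; V₂ = V₁·(T₁/T₂)^(1/(γ−1)) = 0.04885 m³.
V constant ⇒ P ∝ T: V₃ = V₂; P₃ = P₂·(T₃/T₂) = 1144 kPa.
Adiabatic (γ = 7/5), T V^(γ−1) and P V^γ constant: T₄ = T₃·(P₄/P₃)^((γ−1)/γ) = 1609 K; V₄ = V₃·(P₃/P₄)^(1/γ) = 0.02869 m³.

V₄ ≈ 0.0287 m³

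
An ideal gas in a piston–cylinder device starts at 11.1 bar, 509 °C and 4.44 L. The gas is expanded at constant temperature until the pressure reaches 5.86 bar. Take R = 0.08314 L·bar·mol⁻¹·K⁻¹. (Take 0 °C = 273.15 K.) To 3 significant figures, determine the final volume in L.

V₂ ≈ 8.41 L

Convert: T₁ = 782.1 K.
Isothermal, so P V is constant: T₂ = T₁; V₂ = V₁·(P₁/P₂) = 8.410 L.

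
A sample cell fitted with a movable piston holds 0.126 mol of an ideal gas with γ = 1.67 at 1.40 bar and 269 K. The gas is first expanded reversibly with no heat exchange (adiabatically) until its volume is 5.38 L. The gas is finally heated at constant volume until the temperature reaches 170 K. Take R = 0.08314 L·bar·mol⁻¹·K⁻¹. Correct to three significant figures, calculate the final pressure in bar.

P₃ ≈ 0.331 bar

From PV = nRT: V₁ = nRT₁/P₁ = 2.013 L.
Adiabatic (γ = 1.67), T V^(γ−1) and P V^γ constant: T₂ = T₁·(V₁/V₂)^(γ−1) = 139.2 K; P₂ = P₁·(V₁/V₂)^γ = 0.2711 bar.
V constant ⇒ P ∝ T: V₃ = V₂; P₃ = P₂·(T₃/T₂) = 0.3310 bar.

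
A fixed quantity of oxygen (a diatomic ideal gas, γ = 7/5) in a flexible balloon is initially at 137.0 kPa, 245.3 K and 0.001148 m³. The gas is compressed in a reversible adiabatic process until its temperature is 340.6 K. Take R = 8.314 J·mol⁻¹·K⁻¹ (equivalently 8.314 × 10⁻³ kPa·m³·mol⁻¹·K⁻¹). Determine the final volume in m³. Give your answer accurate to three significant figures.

V₂ ≈ 0.000505 m³

Adiabatic (γ = 7/5), T V^(γ−1) and P V^γ constant: P₂ = P₁·(T₂/T₁)^(γ/(γ−1)) = 432.2 kPa; V₂ = V₁·(T₁/T₂)^(1/(γ−1)) = 0.0005053 m³.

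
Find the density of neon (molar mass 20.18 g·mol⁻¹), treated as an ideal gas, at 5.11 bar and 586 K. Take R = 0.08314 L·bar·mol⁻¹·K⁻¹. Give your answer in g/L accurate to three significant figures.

ρ = PM/(RT) = (5.11 × 20.18) / (0.08314 × 586.0)

ρ ≈ 2.12 g/L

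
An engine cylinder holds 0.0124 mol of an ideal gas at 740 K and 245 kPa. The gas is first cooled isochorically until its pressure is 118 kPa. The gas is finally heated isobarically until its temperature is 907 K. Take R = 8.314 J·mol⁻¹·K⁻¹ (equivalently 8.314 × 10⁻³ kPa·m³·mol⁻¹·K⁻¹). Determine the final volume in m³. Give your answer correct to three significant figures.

V₃ ≈ 0.000792 m³

From PV = nRT: V₁ = nRT₁/P₁ = 0.0003114 m³.
Isochoric, so P/T is constant: V₂ = V₁; T₂ = T₁·(P₂/P₁) = 356.4 K.
Isobaric, so V/T is constant: P₃ = P₂; V₃ = V₂·(T₃/T₂) = 0.0007924 m³.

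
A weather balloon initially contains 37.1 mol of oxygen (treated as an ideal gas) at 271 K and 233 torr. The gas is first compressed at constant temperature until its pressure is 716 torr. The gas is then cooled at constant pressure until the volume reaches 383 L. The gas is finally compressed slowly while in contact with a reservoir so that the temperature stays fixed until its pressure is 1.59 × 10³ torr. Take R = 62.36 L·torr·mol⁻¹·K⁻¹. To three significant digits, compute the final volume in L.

From PV = nRT: V₁ = nRT₁/P₁ = 2691 L.
Isothermal, so P V is constant: T₂ = T₁; V₂ = V₁·(P₁/P₂) = 875.7 L.
Isobaric, so V/T is constant: P₃ = P₂; T₃ = T₂·(V₃/V₂) = 118.5 K.
T constant ⇒ Boyle's law P V = const: T₄ = T₃; V₄ = V₃·(P₃/P₄) = 172.5 L.

V₄ ≈ 172 L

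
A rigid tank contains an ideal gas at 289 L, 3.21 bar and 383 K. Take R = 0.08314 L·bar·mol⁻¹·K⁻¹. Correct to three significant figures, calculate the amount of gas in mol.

PV = nRT ⇒ n = PV/(RT) = (3.21 × 289) / (0.08314 × 383)

n ≈ 29.1 mol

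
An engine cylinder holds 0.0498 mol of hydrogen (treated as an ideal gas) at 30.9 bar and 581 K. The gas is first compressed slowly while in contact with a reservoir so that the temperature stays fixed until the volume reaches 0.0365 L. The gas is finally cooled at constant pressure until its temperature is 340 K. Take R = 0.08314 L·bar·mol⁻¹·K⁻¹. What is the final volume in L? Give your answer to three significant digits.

From PV = nRT: V₁ = nRT₁/P₁ = 0.07785 L.
T constant ⇒ Boyle's law P V = const: T₂ = T₁; P₂ = P₁·(V₁/V₂) = 65.91 bar.
Isobaric, so V/T is constant: P₃ = P₂; V₃ = V₂·(T₃/T₂) = 0.02136 L.

V₃ ≈ 0.0214 L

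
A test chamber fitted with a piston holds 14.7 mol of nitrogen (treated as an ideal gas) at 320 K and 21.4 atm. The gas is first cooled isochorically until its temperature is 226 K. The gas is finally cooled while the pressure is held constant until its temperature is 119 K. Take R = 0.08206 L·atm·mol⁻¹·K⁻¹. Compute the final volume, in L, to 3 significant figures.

V₃ ≈ 9.50 L

From PV = nRT: V₁ = nRT₁/P₁ = 18.04 L.
V constant ⇒ P ∝ T: V₂ = V₁; P₂ = P₁·(T₂/T₁) = 15.11 atm.
Isobaric, so V/T is constant: P₃ = P₂; V₃ = V₂·(T₃/T₂) = 9.498 L.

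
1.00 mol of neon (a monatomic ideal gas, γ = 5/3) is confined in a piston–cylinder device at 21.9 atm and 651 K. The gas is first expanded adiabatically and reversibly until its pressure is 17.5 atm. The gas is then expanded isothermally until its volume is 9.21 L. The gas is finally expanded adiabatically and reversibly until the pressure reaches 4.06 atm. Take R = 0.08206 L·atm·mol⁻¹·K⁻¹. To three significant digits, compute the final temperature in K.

T₄ ≈ 535 K

From PV = nRT: V₁ = nRT₁/P₁ = 2.439 L.
Reversible adiabatic, γ = 5/3: T₂ = T₁·(P₂/P₁)^((γ−1)/γ) = 595.1 K; V₂ = V₁·(P₁/P₂)^(1/γ) = 2.791 L.
T constant ⇒ Boyle's law P V = const: T₃ = T₂; P₃ = P₂·(V₂/V₃) = 5.303 atm.
Reversible adiabatic, γ = 5/3: T₄ = T₃·(P₄/P₃)^((γ−1)/γ) = 534.9 K; V₄ = V₃·(P₃/P₄)^(1/γ) = 10.81 L.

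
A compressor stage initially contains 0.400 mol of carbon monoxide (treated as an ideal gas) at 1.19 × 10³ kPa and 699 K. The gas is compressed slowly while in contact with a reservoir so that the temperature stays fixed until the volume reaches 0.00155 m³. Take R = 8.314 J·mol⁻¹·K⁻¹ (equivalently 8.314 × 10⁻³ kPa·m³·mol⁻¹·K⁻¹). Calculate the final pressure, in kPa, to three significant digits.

From PV = nRT: V₁ = nRT₁/P₁ = 0.001953 m³.
Isothermal, so P V is constant: T₂ = T₁; P₂ = P₁·(V₁/V₂) = 1500 kPa.

P₂ ≈ 1.50e+03 kPa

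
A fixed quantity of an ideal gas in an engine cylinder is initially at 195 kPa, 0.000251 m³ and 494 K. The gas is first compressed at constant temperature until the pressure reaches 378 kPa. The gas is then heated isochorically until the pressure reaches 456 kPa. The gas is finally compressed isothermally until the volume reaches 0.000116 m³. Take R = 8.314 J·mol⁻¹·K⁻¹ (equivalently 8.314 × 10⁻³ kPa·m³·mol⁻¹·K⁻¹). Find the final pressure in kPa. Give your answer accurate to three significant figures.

P₄ ≈ 509 kPa

T constant ⇒ Boyle's law P V = const: T₂ = T₁; V₂ = V₁·(P₁/P₂) = 0.0001295 m³.
Isochoric, so P/T is constant: V₃ = V₂; T₃ = T₂·(P₃/P₂) = 595.9 K.
Isothermal, so P V is constant: T₄ = T₃; P₄ = P₃·(V₃/V₄) = 509.0 kPa.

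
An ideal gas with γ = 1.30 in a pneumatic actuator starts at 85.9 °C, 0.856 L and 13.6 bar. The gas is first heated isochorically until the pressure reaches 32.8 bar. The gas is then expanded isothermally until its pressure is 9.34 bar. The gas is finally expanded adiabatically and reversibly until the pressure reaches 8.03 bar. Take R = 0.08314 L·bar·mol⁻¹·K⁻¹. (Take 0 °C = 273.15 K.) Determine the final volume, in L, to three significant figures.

V₄ ≈ 3.38 L

Convert: T₁ = 359.0 K.
V constant ⇒ P ∝ T: V₂ = V₁; T₂ = T₁·(P₂/P₁) = 865.9 K.
T constant ⇒ Boyle's law P V = const: T₃ = T₂; V₃ = V₂·(P₂/P₃) = 3.006 L.
Adiabatic (γ = 1.30), T V^(γ−1) and P V^γ constant: T₄ = T₃·(P₄/P₃)^((γ−1)/γ) = 836.3 K; V₄ = V₃·(P₃/P₄)^(1/γ) = 3.377 L.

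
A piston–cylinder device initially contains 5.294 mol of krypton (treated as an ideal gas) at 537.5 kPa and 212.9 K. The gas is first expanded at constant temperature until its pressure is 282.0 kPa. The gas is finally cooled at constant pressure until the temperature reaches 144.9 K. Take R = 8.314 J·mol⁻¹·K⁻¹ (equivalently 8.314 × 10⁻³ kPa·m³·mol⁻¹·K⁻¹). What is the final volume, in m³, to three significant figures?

V₃ ≈ 0.0226 m³

From PV = nRT: V₁ = nRT₁/P₁ = 0.01743 m³.
T constant ⇒ Boyle's law P V = const: T₂ = T₁; V₂ = V₁·(P₁/P₂) = 0.03323 m³.
Isobaric, so V/T is constant: P₃ = P₂; V₃ = V₂·(T₃/T₂) = 0.02262 m³.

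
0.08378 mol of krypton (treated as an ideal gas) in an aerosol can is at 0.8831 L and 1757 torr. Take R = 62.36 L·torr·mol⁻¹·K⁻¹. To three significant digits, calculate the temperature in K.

T ≈ 297 K

PV = nRT ⇒ T = PV/(nR) = (1757 × 0.8831) / (0.08378 × 62.36)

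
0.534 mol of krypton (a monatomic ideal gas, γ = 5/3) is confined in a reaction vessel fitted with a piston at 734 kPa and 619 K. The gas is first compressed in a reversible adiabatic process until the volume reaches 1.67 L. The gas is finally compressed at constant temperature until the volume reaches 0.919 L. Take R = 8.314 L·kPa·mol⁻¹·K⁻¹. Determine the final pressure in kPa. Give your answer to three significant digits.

P₃ ≈ 5.12e+03 kPa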